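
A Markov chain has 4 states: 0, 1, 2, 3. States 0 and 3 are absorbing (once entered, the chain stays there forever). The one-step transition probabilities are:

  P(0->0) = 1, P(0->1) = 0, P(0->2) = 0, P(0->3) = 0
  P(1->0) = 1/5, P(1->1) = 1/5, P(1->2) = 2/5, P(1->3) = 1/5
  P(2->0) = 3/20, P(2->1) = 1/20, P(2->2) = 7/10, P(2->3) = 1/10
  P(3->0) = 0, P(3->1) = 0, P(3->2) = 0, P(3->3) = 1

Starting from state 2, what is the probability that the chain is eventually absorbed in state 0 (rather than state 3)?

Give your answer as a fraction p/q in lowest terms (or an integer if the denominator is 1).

Answer: 13/22

Derivation:
Let a_i = P(absorbed in 0 | start in state i).
Boundary conditions: a_0 = 1, a_3 = 0.
For each transient state i, a_i = sum_j P(i->j) * a_j:
  a_1 = 1/5*a_0 + 1/5*a_1 + 2/5*a_2 + 1/5*a_3
  a_2 = 3/20*a_0 + 1/20*a_1 + 7/10*a_2 + 1/10*a_3

Substituting a_0 = 1 and a_3 = 0, rearrange to (I - Q) a = r where r[i] = P(i -> 0):
  [4/5, -2/5] . (a_1, a_2) = 1/5
  [-1/20, 3/10] . (a_1, a_2) = 3/20

Solving yields:
  a_1 = 6/11
  a_2 = 13/22

Starting state is 2, so the absorption probability is a_2 = 13/22.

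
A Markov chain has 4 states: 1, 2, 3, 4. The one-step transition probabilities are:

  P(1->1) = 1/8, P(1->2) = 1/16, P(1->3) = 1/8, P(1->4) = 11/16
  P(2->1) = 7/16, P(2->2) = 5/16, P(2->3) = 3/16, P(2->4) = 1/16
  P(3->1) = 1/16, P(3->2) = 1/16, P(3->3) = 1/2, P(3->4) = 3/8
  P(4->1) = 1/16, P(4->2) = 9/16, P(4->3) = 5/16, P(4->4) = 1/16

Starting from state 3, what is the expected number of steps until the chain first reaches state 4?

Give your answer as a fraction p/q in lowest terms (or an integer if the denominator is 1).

Let h_i = expected steps to first reach 4 from state i.
Boundary: h_4 = 0.
First-step equations for the other states:
  h_1 = 1 + 1/8*h_1 + 1/16*h_2 + 1/8*h_3 + 11/16*h_4
  h_2 = 1 + 7/16*h_1 + 5/16*h_2 + 3/16*h_3 + 1/16*h_4
  h_3 = 1 + 1/16*h_1 + 1/16*h_2 + 1/2*h_3 + 3/8*h_4

Substituting h_4 = 0 and rearranging gives the linear system (I - Q) h = 1:
  [7/8, -1/16, -1/8] . (h_1, h_2, h_3) = 1
  [-7/16, 11/16, -3/16] . (h_1, h_2, h_3) = 1
  [-1/16, -1/16, 1/2] . (h_1, h_2, h_3) = 1

Solving yields:
  h_1 = 128/73
  h_2 = 240/73
  h_3 = 192/73

Starting state is 3, so the expected hitting time is h_3 = 192/73.

Answer: 192/73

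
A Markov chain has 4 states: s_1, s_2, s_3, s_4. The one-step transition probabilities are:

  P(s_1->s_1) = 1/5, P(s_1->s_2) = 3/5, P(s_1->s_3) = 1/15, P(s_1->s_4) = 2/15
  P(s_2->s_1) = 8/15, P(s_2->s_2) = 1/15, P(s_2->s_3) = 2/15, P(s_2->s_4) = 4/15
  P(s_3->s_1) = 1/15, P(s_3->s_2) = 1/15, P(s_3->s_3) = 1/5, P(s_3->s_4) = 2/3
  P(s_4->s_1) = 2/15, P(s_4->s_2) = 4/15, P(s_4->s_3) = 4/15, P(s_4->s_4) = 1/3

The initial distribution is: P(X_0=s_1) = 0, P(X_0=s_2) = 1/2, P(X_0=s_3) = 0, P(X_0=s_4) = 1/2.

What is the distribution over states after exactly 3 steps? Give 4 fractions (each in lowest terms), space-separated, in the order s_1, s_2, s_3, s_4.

Propagating the distribution step by step (d_{t+1} = d_t * P):
d_0 = (s_1=0, s_2=1/2, s_3=0, s_4=1/2)
  d_1[s_1] = 0*1/5 + 1/2*8/15 + 0*1/15 + 1/2*2/15 = 1/3
  d_1[s_2] = 0*3/5 + 1/2*1/15 + 0*1/15 + 1/2*4/15 = 1/6
  d_1[s_3] = 0*1/15 + 1/2*2/15 + 0*1/5 + 1/2*4/15 = 1/5
  d_1[s_4] = 0*2/15 + 1/2*4/15 + 0*2/3 + 1/2*1/3 = 3/10
d_1 = (s_1=1/3, s_2=1/6, s_3=1/5, s_4=3/10)
  d_2[s_1] = 1/3*1/5 + 1/6*8/15 + 1/5*1/15 + 3/10*2/15 = 47/225
  d_2[s_2] = 1/3*3/5 + 1/6*1/15 + 1/5*1/15 + 3/10*4/15 = 137/450
  d_2[s_3] = 1/3*1/15 + 1/6*2/15 + 1/5*1/5 + 3/10*4/15 = 37/225
  d_2[s_4] = 1/3*2/15 + 1/6*4/15 + 1/5*2/3 + 3/10*1/3 = 29/90
d_2 = (s_1=47/225, s_2=137/450, s_3=37/225, s_4=29/90)
  d_3[s_1] = 47/225*1/5 + 137/450*8/15 + 37/225*1/15 + 29/90*2/15 = 871/3375
  d_3[s_2] = 47/225*3/5 + 137/450*1/15 + 37/225*1/15 + 29/90*4/15 = 1637/6750
  d_3[s_3] = 47/225*1/15 + 137/450*2/15 + 37/225*1/5 + 29/90*4/15 = 13/75
  d_3[s_4] = 47/225*2/15 + 137/450*4/15 + 37/225*2/3 + 29/90*1/3 = 2201/6750
d_3 = (s_1=871/3375, s_2=1637/6750, s_3=13/75, s_4=2201/6750)

Answer: 871/3375 1637/6750 13/75 2201/6750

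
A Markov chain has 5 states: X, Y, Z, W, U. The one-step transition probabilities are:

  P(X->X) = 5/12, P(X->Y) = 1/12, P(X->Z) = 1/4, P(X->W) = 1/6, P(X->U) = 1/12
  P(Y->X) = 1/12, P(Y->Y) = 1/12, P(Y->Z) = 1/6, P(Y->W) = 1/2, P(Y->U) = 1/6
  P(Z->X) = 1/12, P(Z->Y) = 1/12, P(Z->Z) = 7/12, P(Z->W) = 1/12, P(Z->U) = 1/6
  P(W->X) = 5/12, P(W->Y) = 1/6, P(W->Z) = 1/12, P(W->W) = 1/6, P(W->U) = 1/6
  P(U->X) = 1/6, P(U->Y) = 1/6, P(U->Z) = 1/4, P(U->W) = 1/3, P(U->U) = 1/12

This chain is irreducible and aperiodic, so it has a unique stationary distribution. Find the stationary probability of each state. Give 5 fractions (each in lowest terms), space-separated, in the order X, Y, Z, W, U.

Answer: 3117/12875 1433/12875 4004/12875 516/2575 1741/12875

Derivation:
The stationary distribution satisfies pi = pi * P, i.e.:
  pi_X = 5/12*pi_X + 1/12*pi_Y + 1/12*pi_Z + 5/12*pi_W + 1/6*pi_U
  pi_Y = 1/12*pi_X + 1/12*pi_Y + 1/12*pi_Z + 1/6*pi_W + 1/6*pi_U
  pi_Z = 1/4*pi_X + 1/6*pi_Y + 7/12*pi_Z + 1/12*pi_W + 1/4*pi_U
  pi_W = 1/6*pi_X + 1/2*pi_Y + 1/12*pi_Z + 1/6*pi_W + 1/3*pi_U
  pi_U = 1/12*pi_X + 1/6*pi_Y + 1/6*pi_Z + 1/6*pi_W + 1/12*pi_U
with normalization: pi_X + pi_Y + pi_Z + pi_W + pi_U = 1.

Using the first 4 balance equations plus normalization, the linear system A*pi = b is:
  [-7/12, 1/12, 1/12, 5/12, 1/6] . pi = 0
  [1/12, -11/12, 1/12, 1/6, 1/6] . pi = 0
  [1/4, 1/6, -5/12, 1/12, 1/4] . pi = 0
  [1/6, 1/2, 1/12, -5/6, 1/3] . pi = 0
  [1, 1, 1, 1, 1] . pi = 1

Solving yields:
  pi_X = 3117/12875
  pi_Y = 1433/12875
  pi_Z = 4004/12875
  pi_W = 516/2575
  pi_U = 1741/12875

Verification (pi * P):
  3117/12875*5/12 + 1433/12875*1/12 + 4004/12875*1/12 + 516/2575*5/12 + 1741/12875*1/6 = 3117/12875 = pi_X  (ok)
  3117/12875*1/12 + 1433/12875*1/12 + 4004/12875*1/12 + 516/2575*1/6 + 1741/12875*1/6 = 1433/12875 = pi_Y  (ok)
  3117/12875*1/4 + 1433/12875*1/6 + 4004/12875*7/12 + 516/2575*1/12 + 1741/12875*1/4 = 4004/12875 = pi_Z  (ok)
  3117/12875*1/6 + 1433/12875*1/2 + 4004/12875*1/12 + 516/2575*1/6 + 1741/12875*1/3 = 516/2575 = pi_W  (ok)
  3117/12875*1/12 + 1433/12875*1/6 + 4004/12875*1/6 + 516/2575*1/6 + 1741/12875*1/12 = 1741/12875 = pi_U  (ok)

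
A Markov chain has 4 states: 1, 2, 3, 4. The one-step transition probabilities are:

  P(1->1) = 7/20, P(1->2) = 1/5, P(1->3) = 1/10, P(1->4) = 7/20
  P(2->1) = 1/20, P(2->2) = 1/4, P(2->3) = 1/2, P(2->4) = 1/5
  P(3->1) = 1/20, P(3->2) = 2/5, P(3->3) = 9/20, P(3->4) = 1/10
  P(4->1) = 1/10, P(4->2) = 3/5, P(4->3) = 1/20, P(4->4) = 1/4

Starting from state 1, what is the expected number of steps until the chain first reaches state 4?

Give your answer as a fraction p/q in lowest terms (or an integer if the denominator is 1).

Let h_i = expected steps to first reach 4 from state i.
Boundary: h_4 = 0.
First-step equations for the other states:
  h_1 = 1 + 7/20*h_1 + 1/5*h_2 + 1/10*h_3 + 7/20*h_4
  h_2 = 1 + 1/20*h_1 + 1/4*h_2 + 1/2*h_3 + 1/5*h_4
  h_3 = 1 + 1/20*h_1 + 2/5*h_2 + 9/20*h_3 + 1/10*h_4

Substituting h_4 = 0 and rearranging gives the linear system (I - Q) h = 1:
  [13/20, -1/5, -1/10] . (h_1, h_2, h_3) = 1
  [-1/20, 3/4, -1/2] . (h_1, h_2, h_3) = 1
  [-1/20, -2/5, 11/20] . (h_1, h_2, h_3) = 1

Solving yields:
  h_1 = 172/39
  h_2 = 392/65
  h_3 = 1288/195

Starting state is 1, so the expected hitting time is h_1 = 172/39.

Answer: 172/39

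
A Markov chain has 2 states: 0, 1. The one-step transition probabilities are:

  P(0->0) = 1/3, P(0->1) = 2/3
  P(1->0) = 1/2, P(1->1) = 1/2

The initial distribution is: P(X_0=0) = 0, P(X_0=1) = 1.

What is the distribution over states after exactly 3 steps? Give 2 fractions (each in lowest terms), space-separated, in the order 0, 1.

Propagating the distribution step by step (d_{t+1} = d_t * P):
d_0 = (0=0, 1=1)
  d_1[0] = 0*1/3 + 1*1/2 = 1/2
  d_1[1] = 0*2/3 + 1*1/2 = 1/2
d_1 = (0=1/2, 1=1/2)
  d_2[0] = 1/2*1/3 + 1/2*1/2 = 5/12
  d_2[1] = 1/2*2/3 + 1/2*1/2 = 7/12
d_2 = (0=5/12, 1=7/12)
  d_3[0] = 5/12*1/3 + 7/12*1/2 = 31/72
  d_3[1] = 5/12*2/3 + 7/12*1/2 = 41/72
d_3 = (0=31/72, 1=41/72)

Answer: 31/72 41/72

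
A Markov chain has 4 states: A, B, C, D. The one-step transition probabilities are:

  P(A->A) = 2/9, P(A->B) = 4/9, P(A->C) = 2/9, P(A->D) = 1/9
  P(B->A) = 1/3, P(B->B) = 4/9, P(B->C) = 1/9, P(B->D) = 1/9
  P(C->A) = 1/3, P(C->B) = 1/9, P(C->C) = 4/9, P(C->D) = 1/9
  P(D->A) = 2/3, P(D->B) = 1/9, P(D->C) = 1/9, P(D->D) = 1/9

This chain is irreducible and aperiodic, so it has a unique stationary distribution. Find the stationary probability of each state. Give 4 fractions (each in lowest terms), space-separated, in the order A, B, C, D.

Answer: 1/3 1/3 2/9 1/9

Derivation:
The stationary distribution satisfies pi = pi * P, i.e.:
  pi_A = 2/9*pi_A + 1/3*pi_B + 1/3*pi_C + 2/3*pi_D
  pi_B = 4/9*pi_A + 4/9*pi_B + 1/9*pi_C + 1/9*pi_D
  pi_C = 2/9*pi_A + 1/9*pi_B + 4/9*pi_C + 1/9*pi_D
  pi_D = 1/9*pi_A + 1/9*pi_B + 1/9*pi_C + 1/9*pi_D
with normalization: pi_A + pi_B + pi_C + pi_D = 1.

Using the first 3 balance equations plus normalization, the linear system A*pi = b is:
  [-7/9, 1/3, 1/3, 2/3] . pi = 0
  [4/9, -5/9, 1/9, 1/9] . pi = 0
  [2/9, 1/9, -5/9, 1/9] . pi = 0
  [1, 1, 1, 1] . pi = 1

Solving yields:
  pi_A = 1/3
  pi_B = 1/3
  pi_C = 2/9
  pi_D = 1/9

Verification (pi * P):
  1/3*2/9 + 1/3*1/3 + 2/9*1/3 + 1/9*2/3 = 1/3 = pi_A  (ok)
  1/3*4/9 + 1/3*4/9 + 2/9*1/9 + 1/9*1/9 = 1/3 = pi_B  (ok)
  1/3*2/9 + 1/3*1/9 + 2/9*4/9 + 1/9*1/9 = 2/9 = pi_C  (ok)
  1/3*1/9 + 1/3*1/9 + 2/9*1/9 + 1/9*1/9 = 1/9 = pi_D  (ok)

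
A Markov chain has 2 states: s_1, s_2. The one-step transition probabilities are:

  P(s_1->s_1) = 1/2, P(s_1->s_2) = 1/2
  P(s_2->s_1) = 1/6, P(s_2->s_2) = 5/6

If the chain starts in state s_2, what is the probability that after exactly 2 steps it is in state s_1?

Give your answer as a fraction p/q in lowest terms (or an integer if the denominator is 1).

Computing P^2 by repeated multiplication:
P^1 =
  s_1: [1/2, 1/2]
  s_2: [1/6, 5/6]
P^2 =
  s_1: [1/3, 2/3]
  s_2: [2/9, 7/9]

(P^2)[s_2 -> s_1] = 2/9

Answer: 2/9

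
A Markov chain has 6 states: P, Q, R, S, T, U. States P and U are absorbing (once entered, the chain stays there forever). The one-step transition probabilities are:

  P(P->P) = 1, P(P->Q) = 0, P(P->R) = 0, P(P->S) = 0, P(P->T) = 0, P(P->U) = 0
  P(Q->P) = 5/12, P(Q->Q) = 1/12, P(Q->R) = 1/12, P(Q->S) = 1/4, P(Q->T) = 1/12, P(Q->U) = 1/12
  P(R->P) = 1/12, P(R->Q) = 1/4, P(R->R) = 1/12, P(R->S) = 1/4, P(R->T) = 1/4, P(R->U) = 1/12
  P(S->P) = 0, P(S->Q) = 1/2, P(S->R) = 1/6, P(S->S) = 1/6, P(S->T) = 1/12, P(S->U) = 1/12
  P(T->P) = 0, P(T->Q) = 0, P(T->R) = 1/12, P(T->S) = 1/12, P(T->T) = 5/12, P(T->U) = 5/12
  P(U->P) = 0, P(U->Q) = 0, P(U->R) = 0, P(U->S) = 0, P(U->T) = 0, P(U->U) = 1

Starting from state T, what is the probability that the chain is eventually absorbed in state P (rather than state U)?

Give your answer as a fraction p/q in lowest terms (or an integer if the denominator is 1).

Let a_i = P(absorbed in P | start in state i).
Boundary conditions: a_P = 1, a_U = 0.
For each transient state i, a_i = sum_j P(i->j) * a_j:
  a_Q = 5/12*a_P + 1/12*a_Q + 1/12*a_R + 1/4*a_S + 1/12*a_T + 1/12*a_U
  a_R = 1/12*a_P + 1/4*a_Q + 1/12*a_R + 1/4*a_S + 1/4*a_T + 1/12*a_U
  a_S = 0*a_P + 1/2*a_Q + 1/6*a_R + 1/6*a_S + 1/12*a_T + 1/12*a_U
  a_T = 0*a_P + 0*a_Q + 1/12*a_R + 1/12*a_S + 5/12*a_T + 5/12*a_U

Substituting a_P = 1 and a_U = 0, rearrange to (I - Q) a = r where r[i] = P(i -> P):
  [11/12, -1/12, -1/4, -1/12] . (a_Q, a_R, a_S, a_T) = 5/12
  [-1/4, 11/12, -1/4, -1/4] . (a_Q, a_R, a_S, a_T) = 1/12
  [-1/2, -1/6, 5/6, -1/12] . (a_Q, a_R, a_S, a_T) = 0
  [0, -1/12, -1/12, 7/12] . (a_Q, a_R, a_S, a_T) = 0

Solving yields:
  a_Q = 293/460
  a_R = 397/920
  a_S = 443/920
  a_T = 3/23

Starting state is T, so the absorption probability is a_T = 3/23.

Answer: 3/23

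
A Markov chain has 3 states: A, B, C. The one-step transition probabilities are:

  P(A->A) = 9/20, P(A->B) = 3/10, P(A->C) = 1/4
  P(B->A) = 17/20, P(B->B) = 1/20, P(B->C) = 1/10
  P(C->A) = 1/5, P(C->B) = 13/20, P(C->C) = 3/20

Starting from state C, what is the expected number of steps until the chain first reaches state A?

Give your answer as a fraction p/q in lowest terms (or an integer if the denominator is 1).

Answer: 640/297

Derivation:
Let h_i = expected steps to first reach A from state i.
Boundary: h_A = 0.
First-step equations for the other states:
  h_B = 1 + 17/20*h_A + 1/20*h_B + 1/10*h_C
  h_C = 1 + 1/5*h_A + 13/20*h_B + 3/20*h_C

Substituting h_A = 0 and rearranging gives the linear system (I - Q) h = 1:
  [19/20, -1/10] . (h_B, h_C) = 1
  [-13/20, 17/20] . (h_B, h_C) = 1

Solving yields:
  h_B = 380/297
  h_C = 640/297

Starting state is C, so the expected hitting time is h_C = 640/297.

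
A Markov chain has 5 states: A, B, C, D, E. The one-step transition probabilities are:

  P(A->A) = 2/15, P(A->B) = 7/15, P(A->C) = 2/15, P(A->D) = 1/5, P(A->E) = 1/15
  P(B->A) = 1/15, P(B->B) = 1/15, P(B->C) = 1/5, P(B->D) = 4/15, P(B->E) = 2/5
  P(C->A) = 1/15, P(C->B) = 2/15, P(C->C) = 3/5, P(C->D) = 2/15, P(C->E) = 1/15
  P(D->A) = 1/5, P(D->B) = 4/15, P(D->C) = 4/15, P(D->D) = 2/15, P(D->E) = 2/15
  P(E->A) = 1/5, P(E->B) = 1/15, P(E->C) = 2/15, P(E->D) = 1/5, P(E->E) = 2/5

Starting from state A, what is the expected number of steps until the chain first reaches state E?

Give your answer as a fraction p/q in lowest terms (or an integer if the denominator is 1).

Answer: 14205/2209

Derivation:
Let h_i = expected steps to first reach E from state i.
Boundary: h_E = 0.
First-step equations for the other states:
  h_A = 1 + 2/15*h_A + 7/15*h_B + 2/15*h_C + 1/5*h_D + 1/15*h_E
  h_B = 1 + 1/15*h_A + 1/15*h_B + 1/5*h_C + 4/15*h_D + 2/5*h_E
  h_C = 1 + 1/15*h_A + 2/15*h_B + 3/5*h_C + 2/15*h_D + 1/15*h_E
  h_D = 1 + 1/5*h_A + 4/15*h_B + 4/15*h_C + 2/15*h_D + 2/15*h_E

Substituting h_E = 0 and rearranging gives the linear system (I - Q) h = 1:
  [13/15, -7/15, -2/15, -1/5] . (h_A, h_B, h_C, h_D) = 1
  [-1/15, 14/15, -1/5, -4/15] . (h_A, h_B, h_C, h_D) = 1
  [-1/15, -2/15, 2/5, -2/15] . (h_A, h_B, h_C, h_D) = 1
  [-1/5, -4/15, -4/15, 13/15] . (h_A, h_B, h_C, h_D) = 1

Solving yields:
  h_A = 14205/2209
  h_B = 10920/2209
  h_C = 16260/2209
  h_D = 14190/2209

Starting state is A, so the expected hitting time is h_A = 14205/2209.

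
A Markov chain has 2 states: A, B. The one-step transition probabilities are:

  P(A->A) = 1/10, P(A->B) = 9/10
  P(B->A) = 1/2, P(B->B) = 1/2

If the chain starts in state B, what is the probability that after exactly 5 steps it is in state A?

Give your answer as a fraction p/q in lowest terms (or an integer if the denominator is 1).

Answer: 451/1250

Derivation:
Computing P^5 by repeated multiplication:
P^1 =
  A: [1/10, 9/10]
  B: [1/2, 1/2]
P^2 =
  A: [23/50, 27/50]
  B: [3/10, 7/10]
P^3 =
  A: [79/250, 171/250]
  B: [19/50, 31/50]
P^4 =
  A: [467/1250, 783/1250]
  B: [87/250, 163/250]
P^5 =
  A: [2191/6250, 4059/6250]
  B: [451/1250, 799/1250]

(P^5)[B -> A] = 451/1250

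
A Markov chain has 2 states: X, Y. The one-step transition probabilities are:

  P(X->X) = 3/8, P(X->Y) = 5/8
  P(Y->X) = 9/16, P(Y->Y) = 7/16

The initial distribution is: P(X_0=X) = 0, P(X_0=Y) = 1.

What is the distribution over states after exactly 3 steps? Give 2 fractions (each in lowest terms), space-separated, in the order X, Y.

Propagating the distribution step by step (d_{t+1} = d_t * P):
d_0 = (X=0, Y=1)
  d_1[X] = 0*3/8 + 1*9/16 = 9/16
  d_1[Y] = 0*5/8 + 1*7/16 = 7/16
d_1 = (X=9/16, Y=7/16)
  d_2[X] = 9/16*3/8 + 7/16*9/16 = 117/256
  d_2[Y] = 9/16*5/8 + 7/16*7/16 = 139/256
d_2 = (X=117/256, Y=139/256)
  d_3[X] = 117/256*3/8 + 139/256*9/16 = 1953/4096
  d_3[Y] = 117/256*5/8 + 139/256*7/16 = 2143/4096
d_3 = (X=1953/4096, Y=2143/4096)

Answer: 1953/4096 2143/4096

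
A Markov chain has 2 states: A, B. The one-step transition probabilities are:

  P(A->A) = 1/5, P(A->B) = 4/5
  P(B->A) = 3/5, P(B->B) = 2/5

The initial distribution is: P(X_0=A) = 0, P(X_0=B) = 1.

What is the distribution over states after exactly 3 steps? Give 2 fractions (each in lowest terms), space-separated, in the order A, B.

Propagating the distribution step by step (d_{t+1} = d_t * P):
d_0 = (A=0, B=1)
  d_1[A] = 0*1/5 + 1*3/5 = 3/5
  d_1[B] = 0*4/5 + 1*2/5 = 2/5
d_1 = (A=3/5, B=2/5)
  d_2[A] = 3/5*1/5 + 2/5*3/5 = 9/25
  d_2[B] = 3/5*4/5 + 2/5*2/5 = 16/25
d_2 = (A=9/25, B=16/25)
  d_3[A] = 9/25*1/5 + 16/25*3/5 = 57/125
  d_3[B] = 9/25*4/5 + 16/25*2/5 = 68/125
d_3 = (A=57/125, B=68/125)

Answer: 57/125 68/125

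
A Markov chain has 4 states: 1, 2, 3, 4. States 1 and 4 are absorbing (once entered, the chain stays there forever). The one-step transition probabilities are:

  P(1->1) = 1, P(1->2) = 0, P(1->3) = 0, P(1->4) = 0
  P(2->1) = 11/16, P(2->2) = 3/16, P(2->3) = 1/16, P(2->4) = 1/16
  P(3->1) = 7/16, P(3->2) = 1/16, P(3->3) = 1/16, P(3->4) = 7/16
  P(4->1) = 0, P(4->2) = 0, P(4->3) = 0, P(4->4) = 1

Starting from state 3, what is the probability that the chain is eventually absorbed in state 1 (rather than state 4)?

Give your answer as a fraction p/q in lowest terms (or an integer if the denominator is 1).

Let a_i = P(absorbed in 1 | start in state i).
Boundary conditions: a_1 = 1, a_4 = 0.
For each transient state i, a_i = sum_j P(i->j) * a_j:
  a_2 = 11/16*a_1 + 3/16*a_2 + 1/16*a_3 + 1/16*a_4
  a_3 = 7/16*a_1 + 1/16*a_2 + 1/16*a_3 + 7/16*a_4

Substituting a_1 = 1 and a_4 = 0, rearrange to (I - Q) a = r where r[i] = P(i -> 1):
  [13/16, -1/16] . (a_2, a_3) = 11/16
  [-1/16, 15/16] . (a_2, a_3) = 7/16

Solving yields:
  a_2 = 86/97
  a_3 = 51/97

Starting state is 3, so the absorption probability is a_3 = 51/97.

Answer: 51/97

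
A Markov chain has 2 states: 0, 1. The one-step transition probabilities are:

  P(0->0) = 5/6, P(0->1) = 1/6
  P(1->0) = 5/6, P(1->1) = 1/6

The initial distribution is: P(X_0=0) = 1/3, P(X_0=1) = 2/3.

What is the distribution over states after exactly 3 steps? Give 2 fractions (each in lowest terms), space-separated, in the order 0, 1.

Answer: 5/6 1/6

Derivation:
Propagating the distribution step by step (d_{t+1} = d_t * P):
d_0 = (0=1/3, 1=2/3)
  d_1[0] = 1/3*5/6 + 2/3*5/6 = 5/6
  d_1[1] = 1/3*1/6 + 2/3*1/6 = 1/6
d_1 = (0=5/6, 1=1/6)
  d_2[0] = 5/6*5/6 + 1/6*5/6 = 5/6
  d_2[1] = 5/6*1/6 + 1/6*1/6 = 1/6
d_2 = (0=5/6, 1=1/6)
  d_3[0] = 5/6*5/6 + 1/6*5/6 = 5/6
  d_3[1] = 5/6*1/6 + 1/6*1/6 = 1/6
d_3 = (0=5/6, 1=1/6)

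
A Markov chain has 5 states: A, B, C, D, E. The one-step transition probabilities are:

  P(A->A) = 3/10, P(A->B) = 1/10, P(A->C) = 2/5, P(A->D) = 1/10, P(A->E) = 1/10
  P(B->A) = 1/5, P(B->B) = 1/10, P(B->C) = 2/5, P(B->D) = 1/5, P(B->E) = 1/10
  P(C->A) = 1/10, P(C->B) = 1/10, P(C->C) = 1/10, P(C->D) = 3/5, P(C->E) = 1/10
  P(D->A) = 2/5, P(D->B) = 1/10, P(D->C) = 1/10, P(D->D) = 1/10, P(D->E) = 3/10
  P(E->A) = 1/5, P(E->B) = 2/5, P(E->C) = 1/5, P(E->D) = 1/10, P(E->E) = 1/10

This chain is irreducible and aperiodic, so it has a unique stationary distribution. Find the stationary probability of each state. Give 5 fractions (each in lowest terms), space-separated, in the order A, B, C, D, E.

The stationary distribution satisfies pi = pi * P, i.e.:
  pi_A = 3/10*pi_A + 1/5*pi_B + 1/10*pi_C + 2/5*pi_D + 1/5*pi_E
  pi_B = 1/10*pi_A + 1/10*pi_B + 1/10*pi_C + 1/10*pi_D + 2/5*pi_E
  pi_C = 2/5*pi_A + 2/5*pi_B + 1/10*pi_C + 1/10*pi_D + 1/5*pi_E
  pi_D = 1/10*pi_A + 1/5*pi_B + 3/5*pi_C + 1/10*pi_D + 1/10*pi_E
  pi_E = 1/10*pi_A + 1/10*pi_B + 1/10*pi_C + 3/10*pi_D + 1/10*pi_E
with normalization: pi_A + pi_B + pi_C + pi_D + pi_E = 1.

Using the first 4 balance equations plus normalization, the linear system A*pi = b is:
  [-7/10, 1/5, 1/10, 2/5, 1/5] . pi = 0
  [1/10, -9/10, 1/10, 1/10, 2/5] . pi = 0
  [2/5, 2/5, -9/10, 1/10, 1/5] . pi = 0
  [1/10, 1/5, 3/5, -9/10, 1/10] . pi = 0
  [1, 1, 1, 1, 1] . pi = 1

Solving yields:
  pi_A = 1207/4874
  pi_B = 701/4874
  pi_C = 1131/4874
  pi_D = 1123/4874
  pi_E = 356/2437

Verification (pi * P):
  1207/4874*3/10 + 701/4874*1/5 + 1131/4874*1/10 + 1123/4874*2/5 + 356/2437*1/5 = 1207/4874 = pi_A  (ok)
  1207/4874*1/10 + 701/4874*1/10 + 1131/4874*1/10 + 1123/4874*1/10 + 356/2437*2/5 = 701/4874 = pi_B  (ok)
  1207/4874*2/5 + 701/4874*2/5 + 1131/4874*1/10 + 1123/4874*1/10 + 356/2437*1/5 = 1131/4874 = pi_C  (ok)
  1207/4874*1/10 + 701/4874*1/5 + 1131/4874*3/5 + 1123/4874*1/10 + 356/2437*1/10 = 1123/4874 = pi_D  (ok)
  1207/4874*1/10 + 701/4874*1/10 + 1131/4874*1/10 + 1123/4874*3/10 + 356/2437*1/10 = 356/2437 = pi_E  (ok)

Answer: 1207/4874 701/4874 1131/4874 1123/4874 356/2437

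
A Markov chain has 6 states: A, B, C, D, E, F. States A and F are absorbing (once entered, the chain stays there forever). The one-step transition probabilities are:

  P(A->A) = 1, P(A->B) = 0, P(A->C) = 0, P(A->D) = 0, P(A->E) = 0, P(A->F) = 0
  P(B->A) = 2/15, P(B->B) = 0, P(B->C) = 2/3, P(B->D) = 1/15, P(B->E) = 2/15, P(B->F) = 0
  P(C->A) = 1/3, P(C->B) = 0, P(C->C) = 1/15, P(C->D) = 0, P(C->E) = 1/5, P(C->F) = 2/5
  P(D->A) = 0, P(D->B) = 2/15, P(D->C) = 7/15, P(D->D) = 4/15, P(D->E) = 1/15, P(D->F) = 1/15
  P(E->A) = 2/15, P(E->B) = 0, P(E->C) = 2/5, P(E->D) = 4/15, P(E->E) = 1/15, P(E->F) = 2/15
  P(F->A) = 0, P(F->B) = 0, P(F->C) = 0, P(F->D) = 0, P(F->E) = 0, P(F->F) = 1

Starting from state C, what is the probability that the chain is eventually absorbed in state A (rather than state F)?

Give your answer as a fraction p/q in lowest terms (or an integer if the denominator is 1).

Let a_i = P(absorbed in A | start in state i).
Boundary conditions: a_A = 1, a_F = 0.
For each transient state i, a_i = sum_j P(i->j) * a_j:
  a_B = 2/15*a_A + 0*a_B + 2/3*a_C + 1/15*a_D + 2/15*a_E + 0*a_F
  a_C = 1/3*a_A + 0*a_B + 1/15*a_C + 0*a_D + 1/5*a_E + 2/5*a_F
  a_D = 0*a_A + 2/15*a_B + 7/15*a_C + 4/15*a_D + 1/15*a_E + 1/15*a_F
  a_E = 2/15*a_A + 0*a_B + 2/5*a_C + 4/15*a_D + 1/15*a_E + 2/15*a_F

Substituting a_A = 1 and a_F = 0, rearrange to (I - Q) a = r where r[i] = P(i -> A):
  [1, -2/3, -1/15, -2/15] . (a_B, a_C, a_D, a_E) = 2/15
  [0, 14/15, 0, -1/5] . (a_B, a_C, a_D, a_E) = 1/3
  [-2/15, -7/15, 11/15, -1/15] . (a_B, a_C, a_D, a_E) = 0
  [0, -2/5, -4/15, 14/15] . (a_B, a_C, a_D, a_E) = 2/15

Solving yields:
  a_B = 6971/13225
  a_C = 6028/13225
  a_D = 5657/13225
  a_E = 6089/13225

Starting state is C, so the absorption probability is a_C = 6028/13225.

Answer: 6028/13225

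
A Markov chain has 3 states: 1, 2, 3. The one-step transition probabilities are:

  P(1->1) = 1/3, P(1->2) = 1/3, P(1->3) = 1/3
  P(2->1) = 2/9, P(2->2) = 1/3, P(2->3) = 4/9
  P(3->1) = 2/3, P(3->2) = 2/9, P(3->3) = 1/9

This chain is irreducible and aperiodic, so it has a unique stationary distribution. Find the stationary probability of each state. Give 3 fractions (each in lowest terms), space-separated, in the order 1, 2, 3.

Answer: 2/5 3/10 3/10

Derivation:
The stationary distribution satisfies pi = pi * P, i.e.:
  pi_1 = 1/3*pi_1 + 2/9*pi_2 + 2/3*pi_3
  pi_2 = 1/3*pi_1 + 1/3*pi_2 + 2/9*pi_3
  pi_3 = 1/3*pi_1 + 4/9*pi_2 + 1/9*pi_3
with normalization: pi_1 + pi_2 + pi_3 = 1.

Using the first 2 balance equations plus normalization, the linear system A*pi = b is:
  [-2/3, 2/9, 2/3] . pi = 0
  [1/3, -2/3, 2/9] . pi = 0
  [1, 1, 1] . pi = 1

Solving yields:
  pi_1 = 2/5
  pi_2 = 3/10
  pi_3 = 3/10

Verification (pi * P):
  2/5*1/3 + 3/10*2/9 + 3/10*2/3 = 2/5 = pi_1  (ok)
  2/5*1/3 + 3/10*1/3 + 3/10*2/9 = 3/10 = pi_2  (ok)
  2/5*1/3 + 3/10*4/9 + 3/10*1/9 = 3/10 = pi_3  (ok)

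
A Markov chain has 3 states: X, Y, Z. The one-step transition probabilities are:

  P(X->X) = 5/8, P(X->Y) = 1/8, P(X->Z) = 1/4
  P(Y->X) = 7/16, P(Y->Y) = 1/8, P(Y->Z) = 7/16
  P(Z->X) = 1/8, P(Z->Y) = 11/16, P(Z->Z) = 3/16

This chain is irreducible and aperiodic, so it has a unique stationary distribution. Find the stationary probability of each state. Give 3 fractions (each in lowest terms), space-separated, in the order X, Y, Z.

Answer: 3/7 2/7 2/7

Derivation:
The stationary distribution satisfies pi = pi * P, i.e.:
  pi_X = 5/8*pi_X + 7/16*pi_Y + 1/8*pi_Z
  pi_Y = 1/8*pi_X + 1/8*pi_Y + 11/16*pi_Z
  pi_Z = 1/4*pi_X + 7/16*pi_Y + 3/16*pi_Z
with normalization: pi_X + pi_Y + pi_Z = 1.

Using the first 2 balance equations plus normalization, the linear system A*pi = b is:
  [-3/8, 7/16, 1/8] . pi = 0
  [1/8, -7/8, 11/16] . pi = 0
  [1, 1, 1] . pi = 1

Solving yields:
  pi_X = 3/7
  pi_Y = 2/7
  pi_Z = 2/7

Verification (pi * P):
  3/7*5/8 + 2/7*7/16 + 2/7*1/8 = 3/7 = pi_X  (ok)
  3/7*1/8 + 2/7*1/8 + 2/7*11/16 = 2/7 = pi_Y  (ok)
  3/7*1/4 + 2/7*7/16 + 2/7*3/16 = 2/7 = pi_Z  (ok)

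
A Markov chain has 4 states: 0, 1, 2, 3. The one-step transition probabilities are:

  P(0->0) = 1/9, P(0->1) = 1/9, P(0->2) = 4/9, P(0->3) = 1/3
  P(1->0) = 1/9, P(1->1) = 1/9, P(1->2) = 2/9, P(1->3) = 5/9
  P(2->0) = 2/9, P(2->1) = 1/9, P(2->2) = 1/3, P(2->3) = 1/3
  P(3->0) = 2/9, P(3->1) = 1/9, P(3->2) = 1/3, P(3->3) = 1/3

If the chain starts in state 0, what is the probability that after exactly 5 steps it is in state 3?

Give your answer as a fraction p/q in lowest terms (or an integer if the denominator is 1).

Computing P^5 by repeated multiplication:
P^1 =
  0: [1/9, 1/9, 4/9, 1/3]
  1: [1/9, 1/9, 2/9, 5/9]
  2: [2/9, 1/9, 1/3, 1/3]
  3: [2/9, 1/9, 1/3, 1/3]
P^2 =
  0: [16/81, 1/9, 1/3, 29/81]
  1: [16/81, 1/9, 1/3, 29/81]
  2: [5/27, 1/9, 28/81, 29/81]
  3: [5/27, 1/9, 28/81, 29/81]
P^3 =
  0: [137/729, 1/9, 250/729, 29/81]
  1: [137/729, 1/9, 250/729, 29/81]
  2: [46/243, 1/9, 83/243, 29/81]
  3: [46/243, 1/9, 83/243, 29/81]
P^4 =
  0: [1240/6561, 1/9, 2243/6561, 29/81]
  1: [1240/6561, 1/9, 2243/6561, 29/81]
  2: [413/2187, 1/9, 748/2187, 29/81]
  3: [413/2187, 1/9, 748/2187, 29/81]
P^5 =
  0: [11153/59049, 1/9, 20194/59049, 29/81]
  1: [11153/59049, 1/9, 20194/59049, 29/81]
  2: [3718/19683, 1/9, 6731/19683, 29/81]
  3: [3718/19683, 1/9, 6731/19683, 29/81]

(P^5)[0 -> 3] = 29/81

Answer: 29/81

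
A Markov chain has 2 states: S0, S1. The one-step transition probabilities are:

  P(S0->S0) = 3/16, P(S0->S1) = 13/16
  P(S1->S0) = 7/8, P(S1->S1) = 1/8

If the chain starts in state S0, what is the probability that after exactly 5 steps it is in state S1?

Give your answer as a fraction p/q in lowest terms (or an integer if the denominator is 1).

Answer: 582413/1048576

Derivation:
Computing P^5 by repeated multiplication:
P^1 =
  S0: [3/16, 13/16]
  S1: [7/8, 1/8]
P^2 =
  S0: [191/256, 65/256]
  S1: [35/128, 93/128]
P^3 =
  S0: [1483/4096, 2613/4096]
  S1: [1407/2048, 641/2048]
P^4 =
  S0: [41031/65536, 24505/65536]
  S1: [13195/32768, 19573/32768]
P^5 =
  S0: [466163/1048576, 582413/1048576]
  S1: [313607/524288, 210681/524288]

(P^5)[S0 -> S1] = 582413/1048576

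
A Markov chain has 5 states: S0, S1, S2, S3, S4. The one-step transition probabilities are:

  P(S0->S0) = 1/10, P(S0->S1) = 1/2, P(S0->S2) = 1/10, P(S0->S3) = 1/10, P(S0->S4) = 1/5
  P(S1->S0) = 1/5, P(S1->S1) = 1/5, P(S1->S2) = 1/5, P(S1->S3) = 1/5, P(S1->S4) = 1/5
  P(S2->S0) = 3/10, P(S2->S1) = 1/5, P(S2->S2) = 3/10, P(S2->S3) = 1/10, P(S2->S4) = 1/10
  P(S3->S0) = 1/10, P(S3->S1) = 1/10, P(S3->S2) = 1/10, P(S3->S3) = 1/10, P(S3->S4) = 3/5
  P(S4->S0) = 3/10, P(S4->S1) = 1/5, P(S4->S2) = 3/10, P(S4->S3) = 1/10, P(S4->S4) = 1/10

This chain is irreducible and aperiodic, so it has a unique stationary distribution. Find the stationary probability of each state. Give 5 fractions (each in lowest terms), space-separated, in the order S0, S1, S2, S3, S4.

The stationary distribution satisfies pi = pi * P, i.e.:
  pi_S0 = 1/10*pi_S0 + 1/5*pi_S1 + 3/10*pi_S2 + 1/10*pi_S3 + 3/10*pi_S4
  pi_S1 = 1/2*pi_S0 + 1/5*pi_S1 + 1/5*pi_S2 + 1/10*pi_S3 + 1/5*pi_S4
  pi_S2 = 1/10*pi_S0 + 1/5*pi_S1 + 3/10*pi_S2 + 1/10*pi_S3 + 3/10*pi_S4
  pi_S3 = 1/10*pi_S0 + 1/5*pi_S1 + 1/10*pi_S2 + 1/10*pi_S3 + 1/10*pi_S4
  pi_S4 = 1/5*pi_S0 + 1/5*pi_S1 + 1/10*pi_S2 + 3/5*pi_S3 + 1/10*pi_S4
with normalization: pi_S0 + pi_S1 + pi_S2 + pi_S3 + pi_S4 = 1.

Using the first 4 balance equations plus normalization, the linear system A*pi = b is:
  [-9/10, 1/5, 3/10, 1/10, 3/10] . pi = 0
  [1/2, -4/5, 1/5, 1/10, 1/5] . pi = 0
  [1/10, 1/5, -7/10, 1/10, 3/10] . pi = 0
  [1/10, 1/5, 1/10, -9/10, 1/10] . pi = 0
  [1, 1, 1, 1, 1] . pi = 1

Solving yields:
  pi_S0 = 5/24
  pi_S1 = 1/4
  pi_S2 = 5/24
  pi_S3 = 1/8
  pi_S4 = 5/24

Verification (pi * P):
  5/24*1/10 + 1/4*1/5 + 5/24*3/10 + 1/8*1/10 + 5/24*3/10 = 5/24 = pi_S0  (ok)
  5/24*1/2 + 1/4*1/5 + 5/24*1/5 + 1/8*1/10 + 5/24*1/5 = 1/4 = pi_S1  (ok)
  5/24*1/10 + 1/4*1/5 + 5/24*3/10 + 1/8*1/10 + 5/24*3/10 = 5/24 = pi_S2  (ok)
  5/24*1/10 + 1/4*1/5 + 5/24*1/10 + 1/8*1/10 + 5/24*1/10 = 1/8 = pi_S3  (ok)
  5/24*1/5 + 1/4*1/5 + 5/24*1/10 + 1/8*3/5 + 5/24*1/10 = 5/24 = pi_S4  (ok)

Answer: 5/24 1/4 5/24 1/8 5/24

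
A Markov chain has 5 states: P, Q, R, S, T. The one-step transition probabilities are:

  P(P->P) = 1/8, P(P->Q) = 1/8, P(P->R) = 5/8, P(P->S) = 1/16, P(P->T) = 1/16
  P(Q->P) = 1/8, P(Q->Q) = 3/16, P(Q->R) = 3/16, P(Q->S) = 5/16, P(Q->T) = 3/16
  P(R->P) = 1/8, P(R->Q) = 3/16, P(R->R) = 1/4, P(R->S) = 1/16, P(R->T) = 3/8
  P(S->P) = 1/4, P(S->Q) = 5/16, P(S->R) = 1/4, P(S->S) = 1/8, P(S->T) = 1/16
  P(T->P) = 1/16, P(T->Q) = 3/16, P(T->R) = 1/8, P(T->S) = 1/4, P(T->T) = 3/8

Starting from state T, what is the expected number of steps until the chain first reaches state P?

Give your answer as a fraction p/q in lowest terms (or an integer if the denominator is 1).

Answer: 65696/8247

Derivation:
Let h_i = expected steps to first reach P from state i.
Boundary: h_P = 0.
First-step equations for the other states:
  h_Q = 1 + 1/8*h_P + 3/16*h_Q + 3/16*h_R + 5/16*h_S + 3/16*h_T
  h_R = 1 + 1/8*h_P + 3/16*h_Q + 1/4*h_R + 1/16*h_S + 3/8*h_T
  h_S = 1 + 1/4*h_P + 5/16*h_Q + 1/4*h_R + 1/8*h_S + 1/16*h_T
  h_T = 1 + 1/16*h_P + 3/16*h_Q + 1/8*h_R + 1/4*h_S + 3/8*h_T

Substituting h_P = 0 and rearranging gives the linear system (I - Q) h = 1:
  [13/16, -3/16, -5/16, -3/16] . (h_Q, h_R, h_S, h_T) = 1
  [-3/16, 3/4, -1/16, -3/8] . (h_Q, h_R, h_S, h_T) = 1
  [-5/16, -1/4, 7/8, -1/16] . (h_Q, h_R, h_S, h_T) = 1
  [-3/16, -1/8, -1/4, 5/8] . (h_Q, h_R, h_S, h_T) = 1

Solving yields:
  h_Q = 20240/2749
  h_R = 63520/8247
  h_S = 17984/2749
  h_T = 65696/8247

Starting state is T, so the expected hitting time is h_T = 65696/8247.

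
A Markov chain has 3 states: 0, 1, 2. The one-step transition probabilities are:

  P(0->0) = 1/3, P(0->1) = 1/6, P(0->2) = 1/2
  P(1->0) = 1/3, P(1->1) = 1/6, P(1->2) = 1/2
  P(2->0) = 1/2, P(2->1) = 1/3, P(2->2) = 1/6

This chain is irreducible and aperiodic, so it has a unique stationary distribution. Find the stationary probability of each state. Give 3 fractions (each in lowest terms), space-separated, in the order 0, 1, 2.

Answer: 19/48 11/48 3/8

Derivation:
The stationary distribution satisfies pi = pi * P, i.e.:
  pi_0 = 1/3*pi_0 + 1/3*pi_1 + 1/2*pi_2
  pi_1 = 1/6*pi_0 + 1/6*pi_1 + 1/3*pi_2
  pi_2 = 1/2*pi_0 + 1/2*pi_1 + 1/6*pi_2
with normalization: pi_0 + pi_1 + pi_2 = 1.

Using the first 2 balance equations plus normalization, the linear system A*pi = b is:
  [-2/3, 1/3, 1/2] . pi = 0
  [1/6, -5/6, 1/3] . pi = 0
  [1, 1, 1] . pi = 1

Solving yields:
  pi_0 = 19/48
  pi_1 = 11/48
  pi_2 = 3/8

Verification (pi * P):
  19/48*1/3 + 11/48*1/3 + 3/8*1/2 = 19/48 = pi_0  (ok)
  19/48*1/6 + 11/48*1/6 + 3/8*1/3 = 11/48 = pi_1  (ok)
  19/48*1/2 + 11/48*1/2 + 3/8*1/6 = 3/8 = pi_2  (ok)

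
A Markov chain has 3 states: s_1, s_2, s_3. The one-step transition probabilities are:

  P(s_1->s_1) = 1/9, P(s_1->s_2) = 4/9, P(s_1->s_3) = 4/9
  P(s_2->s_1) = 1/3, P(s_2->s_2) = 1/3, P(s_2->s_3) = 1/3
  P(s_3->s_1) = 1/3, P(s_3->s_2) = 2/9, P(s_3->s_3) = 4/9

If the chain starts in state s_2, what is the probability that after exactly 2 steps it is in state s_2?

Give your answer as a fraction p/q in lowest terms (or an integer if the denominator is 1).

Answer: 1/3

Derivation:
Computing P^2 by repeated multiplication:
P^1 =
  s_1: [1/9, 4/9, 4/9]
  s_2: [1/3, 1/3, 1/3]
  s_3: [1/3, 2/9, 4/9]
P^2 =
  s_1: [25/81, 8/27, 32/81]
  s_2: [7/27, 1/3, 11/27]
  s_3: [7/27, 26/81, 34/81]

(P^2)[s_2 -> s_2] = 1/3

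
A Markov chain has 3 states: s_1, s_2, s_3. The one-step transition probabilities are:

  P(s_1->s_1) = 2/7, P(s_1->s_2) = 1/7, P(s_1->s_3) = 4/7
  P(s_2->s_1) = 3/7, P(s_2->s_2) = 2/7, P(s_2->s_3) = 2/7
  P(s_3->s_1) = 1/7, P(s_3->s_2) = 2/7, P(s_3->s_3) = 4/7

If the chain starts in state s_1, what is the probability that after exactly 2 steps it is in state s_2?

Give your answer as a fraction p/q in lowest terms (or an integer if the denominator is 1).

Computing P^2 by repeated multiplication:
P^1 =
  s_1: [2/7, 1/7, 4/7]
  s_2: [3/7, 2/7, 2/7]
  s_3: [1/7, 2/7, 4/7]
P^2 =
  s_1: [11/49, 12/49, 26/49]
  s_2: [2/7, 11/49, 24/49]
  s_3: [12/49, 13/49, 24/49]

(P^2)[s_1 -> s_2] = 12/49

Answer: 12/49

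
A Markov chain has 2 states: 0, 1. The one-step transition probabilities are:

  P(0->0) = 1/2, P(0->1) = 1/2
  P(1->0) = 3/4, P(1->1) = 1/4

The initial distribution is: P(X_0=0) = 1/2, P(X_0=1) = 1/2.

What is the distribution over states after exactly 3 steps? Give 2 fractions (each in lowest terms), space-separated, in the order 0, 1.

Answer: 77/128 51/128

Derivation:
Propagating the distribution step by step (d_{t+1} = d_t * P):
d_0 = (0=1/2, 1=1/2)
  d_1[0] = 1/2*1/2 + 1/2*3/4 = 5/8
  d_1[1] = 1/2*1/2 + 1/2*1/4 = 3/8
d_1 = (0=5/8, 1=3/8)
  d_2[0] = 5/8*1/2 + 3/8*3/4 = 19/32
  d_2[1] = 5/8*1/2 + 3/8*1/4 = 13/32
d_2 = (0=19/32, 1=13/32)
  d_3[0] = 19/32*1/2 + 13/32*3/4 = 77/128
  d_3[1] = 19/32*1/2 + 13/32*1/4 = 51/128
d_3 = (0=77/128, 1=51/128)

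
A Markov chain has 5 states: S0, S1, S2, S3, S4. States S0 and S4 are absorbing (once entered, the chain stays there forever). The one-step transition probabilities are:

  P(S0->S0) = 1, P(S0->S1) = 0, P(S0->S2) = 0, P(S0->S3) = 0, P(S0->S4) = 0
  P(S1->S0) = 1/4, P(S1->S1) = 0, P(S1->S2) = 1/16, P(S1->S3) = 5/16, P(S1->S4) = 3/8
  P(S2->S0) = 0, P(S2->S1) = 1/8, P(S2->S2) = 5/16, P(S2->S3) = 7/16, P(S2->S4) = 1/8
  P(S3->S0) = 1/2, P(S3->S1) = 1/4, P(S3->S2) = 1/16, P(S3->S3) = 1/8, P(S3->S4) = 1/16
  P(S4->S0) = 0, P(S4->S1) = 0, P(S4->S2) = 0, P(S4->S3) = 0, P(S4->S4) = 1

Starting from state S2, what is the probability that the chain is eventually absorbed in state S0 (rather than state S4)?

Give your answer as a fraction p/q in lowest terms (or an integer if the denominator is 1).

Answer: 600/1033

Derivation:
Let a_i = P(absorbed in S0 | start in state i).
Boundary conditions: a_S0 = 1, a_S4 = 0.
For each transient state i, a_i = sum_j P(i->j) * a_j:
  a_S1 = 1/4*a_S0 + 0*a_S1 + 1/16*a_S2 + 5/16*a_S3 + 3/8*a_S4
  a_S2 = 0*a_S0 + 1/8*a_S1 + 5/16*a_S2 + 7/16*a_S3 + 1/8*a_S4
  a_S3 = 1/2*a_S0 + 1/4*a_S1 + 1/16*a_S2 + 1/8*a_S3 + 1/16*a_S4

Substituting a_S0 = 1 and a_S4 = 0, rearrange to (I - Q) a = r where r[i] = P(i -> S0):
  [1, -1/16, -5/16] . (a_S1, a_S2, a_S3) = 1/4
  [-1/8, 11/16, -7/16] . (a_S1, a_S2, a_S3) = 0
  [-1/4, -1/16, 7/8] . (a_S1, a_S2, a_S3) = 1/2

Solving yields:
  a_S1 = 542/1033
  a_S2 = 600/1033
  a_S3 = 788/1033

Starting state is S2, so the absorption probability is a_S2 = 600/1033.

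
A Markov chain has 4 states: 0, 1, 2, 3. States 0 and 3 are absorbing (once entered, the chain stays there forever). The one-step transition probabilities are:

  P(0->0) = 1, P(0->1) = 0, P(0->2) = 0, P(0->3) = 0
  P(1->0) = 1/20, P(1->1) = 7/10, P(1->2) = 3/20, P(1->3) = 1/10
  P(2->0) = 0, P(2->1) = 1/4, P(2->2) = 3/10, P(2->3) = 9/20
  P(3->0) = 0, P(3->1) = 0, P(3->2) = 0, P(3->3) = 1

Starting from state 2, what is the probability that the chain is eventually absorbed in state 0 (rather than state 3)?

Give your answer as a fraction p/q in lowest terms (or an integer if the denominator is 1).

Let a_i = P(absorbed in 0 | start in state i).
Boundary conditions: a_0 = 1, a_3 = 0.
For each transient state i, a_i = sum_j P(i->j) * a_j:
  a_1 = 1/20*a_0 + 7/10*a_1 + 3/20*a_2 + 1/10*a_3
  a_2 = 0*a_0 + 1/4*a_1 + 3/10*a_2 + 9/20*a_3

Substituting a_0 = 1 and a_3 = 0, rearrange to (I - Q) a = r where r[i] = P(i -> 0):
  [3/10, -3/20] . (a_1, a_2) = 1/20
  [-1/4, 7/10] . (a_1, a_2) = 0

Solving yields:
  a_1 = 14/69
  a_2 = 5/69

Starting state is 2, so the absorption probability is a_2 = 5/69.

Answer: 5/69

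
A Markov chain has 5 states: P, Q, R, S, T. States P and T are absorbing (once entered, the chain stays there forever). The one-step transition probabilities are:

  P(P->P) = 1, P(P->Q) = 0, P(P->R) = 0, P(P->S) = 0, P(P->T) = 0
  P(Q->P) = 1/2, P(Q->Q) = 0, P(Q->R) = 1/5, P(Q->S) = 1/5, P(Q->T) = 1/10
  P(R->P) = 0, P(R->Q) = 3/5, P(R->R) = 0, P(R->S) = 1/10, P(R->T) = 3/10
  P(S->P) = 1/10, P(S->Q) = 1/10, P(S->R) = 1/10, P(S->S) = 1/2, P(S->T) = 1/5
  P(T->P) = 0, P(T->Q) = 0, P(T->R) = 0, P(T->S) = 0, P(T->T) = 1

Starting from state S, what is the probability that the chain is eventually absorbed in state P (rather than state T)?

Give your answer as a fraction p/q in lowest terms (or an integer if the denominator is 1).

Answer: 14/33

Derivation:
Let a_i = P(absorbed in P | start in state i).
Boundary conditions: a_P = 1, a_T = 0.
For each transient state i, a_i = sum_j P(i->j) * a_j:
  a_Q = 1/2*a_P + 0*a_Q + 1/5*a_R + 1/5*a_S + 1/10*a_T
  a_R = 0*a_P + 3/5*a_Q + 0*a_R + 1/10*a_S + 3/10*a_T
  a_S = 1/10*a_P + 1/10*a_Q + 1/10*a_R + 1/2*a_S + 1/5*a_T

Substituting a_P = 1 and a_T = 0, rearrange to (I - Q) a = r where r[i] = P(i -> P):
  [1, -1/5, -1/5] . (a_Q, a_R, a_S) = 1/2
  [-3/5, 1, -1/10] . (a_Q, a_R, a_S) = 0
  [-1/10, -1/10, 1/2] . (a_Q, a_R, a_S) = 1/10

Solving yields:
  a_Q = 89/132
  a_R = 59/132
  a_S = 14/33

Starting state is S, so the absorption probability is a_S = 14/33.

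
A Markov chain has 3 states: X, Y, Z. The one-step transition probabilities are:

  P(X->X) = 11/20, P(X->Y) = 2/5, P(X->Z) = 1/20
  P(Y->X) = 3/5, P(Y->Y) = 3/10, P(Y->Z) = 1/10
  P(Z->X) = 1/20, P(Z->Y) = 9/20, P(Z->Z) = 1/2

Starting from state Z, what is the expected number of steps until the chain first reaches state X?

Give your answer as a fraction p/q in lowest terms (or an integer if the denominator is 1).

Answer: 230/61

Derivation:
Let h_i = expected steps to first reach X from state i.
Boundary: h_X = 0.
First-step equations for the other states:
  h_Y = 1 + 3/5*h_X + 3/10*h_Y + 1/10*h_Z
  h_Z = 1 + 1/20*h_X + 9/20*h_Y + 1/2*h_Z

Substituting h_X = 0 and rearranging gives the linear system (I - Q) h = 1:
  [7/10, -1/10] . (h_Y, h_Z) = 1
  [-9/20, 1/2] . (h_Y, h_Z) = 1

Solving yields:
  h_Y = 120/61
  h_Z = 230/61

Starting state is Z, so the expected hitting time is h_Z = 230/61.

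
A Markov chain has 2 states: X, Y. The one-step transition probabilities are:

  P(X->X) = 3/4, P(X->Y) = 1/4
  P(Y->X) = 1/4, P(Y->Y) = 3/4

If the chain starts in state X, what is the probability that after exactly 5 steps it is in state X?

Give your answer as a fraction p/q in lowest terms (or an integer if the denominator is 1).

Answer: 33/64

Derivation:
Computing P^5 by repeated multiplication:
P^1 =
  X: [3/4, 1/4]
  Y: [1/4, 3/4]
P^2 =
  X: [5/8, 3/8]
  Y: [3/8, 5/8]
P^3 =
  X: [9/16, 7/16]
  Y: [7/16, 9/16]
P^4 =
  X: [17/32, 15/32]
  Y: [15/32, 17/32]
P^5 =
  X: [33/64, 31/64]
  Y: [31/64, 33/64]

(P^5)[X -> X] = 33/64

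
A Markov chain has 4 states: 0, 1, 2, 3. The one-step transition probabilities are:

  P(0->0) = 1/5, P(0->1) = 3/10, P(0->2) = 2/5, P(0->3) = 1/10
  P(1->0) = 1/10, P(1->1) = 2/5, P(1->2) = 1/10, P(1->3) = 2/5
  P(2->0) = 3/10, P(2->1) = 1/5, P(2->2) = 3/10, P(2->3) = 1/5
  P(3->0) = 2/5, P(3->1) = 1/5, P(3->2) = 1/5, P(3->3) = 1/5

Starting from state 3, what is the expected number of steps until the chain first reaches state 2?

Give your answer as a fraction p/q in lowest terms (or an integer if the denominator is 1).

Let h_i = expected steps to first reach 2 from state i.
Boundary: h_2 = 0.
First-step equations for the other states:
  h_0 = 1 + 1/5*h_0 + 3/10*h_1 + 2/5*h_2 + 1/10*h_3
  h_1 = 1 + 1/10*h_0 + 2/5*h_1 + 1/10*h_2 + 2/5*h_3
  h_3 = 1 + 2/5*h_0 + 1/5*h_1 + 1/5*h_2 + 1/5*h_3

Substituting h_2 = 0 and rearranging gives the linear system (I - Q) h = 1:
  [4/5, -3/10, -1/10] . (h_0, h_1, h_3) = 1
  [-1/10, 3/5, -2/5] . (h_0, h_1, h_3) = 1
  [-2/5, -1/5, 4/5] . (h_0, h_1, h_3) = 1

Solving yields:
  h_0 = 140/37
  h_1 = 195/37
  h_3 = 165/37

Starting state is 3, so the expected hitting time is h_3 = 165/37.

Answer: 165/37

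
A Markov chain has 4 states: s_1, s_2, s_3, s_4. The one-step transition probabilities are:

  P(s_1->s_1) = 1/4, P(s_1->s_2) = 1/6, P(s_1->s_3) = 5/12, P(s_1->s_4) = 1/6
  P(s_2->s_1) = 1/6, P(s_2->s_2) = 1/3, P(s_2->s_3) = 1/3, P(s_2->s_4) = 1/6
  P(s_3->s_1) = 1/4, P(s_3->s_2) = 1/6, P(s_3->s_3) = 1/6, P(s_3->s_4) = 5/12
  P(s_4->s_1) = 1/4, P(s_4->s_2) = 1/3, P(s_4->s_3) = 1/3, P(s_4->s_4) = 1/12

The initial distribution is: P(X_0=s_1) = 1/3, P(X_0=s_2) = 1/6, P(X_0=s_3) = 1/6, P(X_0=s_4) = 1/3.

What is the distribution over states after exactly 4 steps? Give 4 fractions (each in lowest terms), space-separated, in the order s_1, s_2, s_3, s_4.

Propagating the distribution step by step (d_{t+1} = d_t * P):
d_0 = (s_1=1/3, s_2=1/6, s_3=1/6, s_4=1/3)
  d_1[s_1] = 1/3*1/4 + 1/6*1/6 + 1/6*1/4 + 1/3*1/4 = 17/72
  d_1[s_2] = 1/3*1/6 + 1/6*1/3 + 1/6*1/6 + 1/3*1/3 = 1/4
  d_1[s_3] = 1/3*5/12 + 1/6*1/3 + 1/6*1/6 + 1/3*1/3 = 1/3
  d_1[s_4] = 1/3*1/6 + 1/6*1/6 + 1/6*5/12 + 1/3*1/12 = 13/72
d_1 = (s_1=17/72, s_2=1/4, s_3=1/3, s_4=13/72)
  d_2[s_1] = 17/72*1/4 + 1/4*1/6 + 1/3*1/4 + 13/72*1/4 = 11/48
  d_2[s_2] = 17/72*1/6 + 1/4*1/3 + 1/3*1/6 + 13/72*1/3 = 103/432
  d_2[s_3] = 17/72*5/12 + 1/4*1/3 + 1/3*1/6 + 13/72*1/3 = 257/864
  d_2[s_4] = 17/72*1/6 + 1/4*1/6 + 1/3*5/12 + 13/72*1/12 = 203/864
d_2 = (s_1=11/48, s_2=103/432, s_3=257/864, s_4=203/864)
  d_3[s_1] = 11/48*1/4 + 103/432*1/6 + 257/864*1/4 + 203/864*1/4 = 1193/5184
  d_3[s_2] = 11/48*1/6 + 103/432*1/3 + 257/864*1/6 + 203/864*1/3 = 1273/5184
  d_3[s_3] = 11/48*5/12 + 103/432*1/3 + 257/864*1/6 + 203/864*1/3 = 785/2592
  d_3[s_4] = 11/48*1/6 + 103/432*1/6 + 257/864*5/12 + 203/864*1/12 = 287/1296
d_3 = (s_1=1193/5184, s_2=1273/5184, s_3=785/2592, s_4=287/1296)
  d_4[s_1] = 1193/5184*1/4 + 1273/5184*1/6 + 785/2592*1/4 + 287/1296*1/4 = 14279/62208
  d_4[s_2] = 1193/5184*1/6 + 1273/5184*1/3 + 785/2592*1/6 + 287/1296*1/3 = 845/3456
  d_4[s_3] = 1193/5184*5/12 + 1273/5184*1/3 + 785/2592*1/6 + 287/1296*1/3 = 6263/20736
  d_4[s_4] = 1193/5184*1/6 + 1273/5184*1/6 + 785/2592*5/12 + 287/1296*1/12 = 6965/31104
d_4 = (s_1=14279/62208, s_2=845/3456, s_3=6263/20736, s_4=6965/31104)

Answer: 14279/62208 845/3456 6263/20736 6965/31104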